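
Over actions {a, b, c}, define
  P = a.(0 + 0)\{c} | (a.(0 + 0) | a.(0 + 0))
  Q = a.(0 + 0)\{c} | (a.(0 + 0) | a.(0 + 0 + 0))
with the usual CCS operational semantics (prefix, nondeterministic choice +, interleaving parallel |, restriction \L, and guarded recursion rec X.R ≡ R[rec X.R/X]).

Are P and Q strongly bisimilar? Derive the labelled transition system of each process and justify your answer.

LTS(P): 8 reachable states
  u0 = a.(0 + 0)\{c} | (a.(0 + 0) | a.(0 + 0)) :: --a--▸ u1, --a--▸ u2, --a--▸ u3
  u1 = (0 + 0)\{c} | (a.(0 + 0) | a.(0 + 0)) :: --a--▸ u4, --a--▸ u5
  u2 = a.(0 + 0)\{c} | ((0 + 0) | a.(0 + 0)) :: --a--▸ u4, --a--▸ u6
  u3 = a.(0 + 0)\{c} | (a.(0 + 0) | (0 + 0)) :: --a--▸ u5, --a--▸ u6
  u4 = (0 + 0)\{c} | ((0 + 0) | a.(0 + 0)) :: --a--▸ u7
  u5 = (0 + 0)\{c} | (a.(0 + 0) | (0 + 0)) :: --a--▸ u7
  u6 = a.(0 + 0)\{c} | ((0 + 0) | (0 + 0)) :: --a--▸ u7
  u7 = (0 + 0)\{c} | ((0 + 0) | (0 + 0)) :: ∅
LTS(Q): 8 reachable states
  v0 = a.(0 + 0)\{c} | (a.(0 + 0) | a.(0 + 0 + 0)) :: --a--▸ v1, --a--▸ v2, --a--▸ v3
  v1 = (0 + 0)\{c} | (a.(0 + 0) | a.(0 + 0 + 0)) :: --a--▸ v4, --a--▸ v5
  v2 = a.(0 + 0)\{c} | ((0 + 0) | a.(0 + 0 + 0)) :: --a--▸ v4, --a--▸ v6
  v3 = a.(0 + 0)\{c} | (a.(0 + 0) | (0 + 0 + 0)) :: --a--▸ v5, --a--▸ v6
  v4 = (0 + 0)\{c} | ((0 + 0) | a.(0 + 0 + 0)) :: --a--▸ v7
  v5 = (0 + 0)\{c} | (a.(0 + 0) | (0 + 0 + 0)) :: --a--▸ v7
  v6 = a.(0 + 0)\{c} | ((0 + 0) | (0 + 0 + 0)) :: --a--▸ v7
  v7 = (0 + 0)\{c} | ((0 + 0) | (0 + 0 + 0)) :: ∅
Bisimilarity quotient blocks:
  B0 = {u0, v0}
  B1 = {u1, u2, u3, v1, v2, v3}
  B2 = {u4, u5, u6, v4, v5, v6}
  B3 = {u7, v7}
u0 ∈ B0, v0 ∈ B0 → same block

bisimilar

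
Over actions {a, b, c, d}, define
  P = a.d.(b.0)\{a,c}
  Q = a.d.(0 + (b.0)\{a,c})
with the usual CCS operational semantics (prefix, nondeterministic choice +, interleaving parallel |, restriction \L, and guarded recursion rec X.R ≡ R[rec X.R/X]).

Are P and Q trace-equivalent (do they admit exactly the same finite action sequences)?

trace-equivalent

Reachable graph of P (4 states):
  s0 = a.d.(b.0)\{a,c} ⊢ ··a··> s1
  s1 = d.(b.0)\{a,c} ⊢ ··d··> s2
  s2 = (b.0)\{a,c} ⊢ ··b··> s3
  s3 = 0\{a,c} ⊢ stopped
Reachable graph of Q (4 states):
  t0 = a.d.(0 + (b.0)\{a,c}) ⊢ ··a··> t1
  t1 = d.(0 + (b.0)\{a,c}) ⊢ ··d··> t2
  t2 = 0 + (b.0)\{a,c} ⊢ ··b··> t3
  t3 = 0\{a,c} ⊢ stopped
Bisimilarity quotient blocks:
  B0 = {s0, t0}
  B1 = {s1, t1}
  B2 = {s2, t2}
  B3 = {s3, t3}
s0 ∈ B0, t0 ∈ B0 → same block
Bisimilar ⇒ trace-equivalent.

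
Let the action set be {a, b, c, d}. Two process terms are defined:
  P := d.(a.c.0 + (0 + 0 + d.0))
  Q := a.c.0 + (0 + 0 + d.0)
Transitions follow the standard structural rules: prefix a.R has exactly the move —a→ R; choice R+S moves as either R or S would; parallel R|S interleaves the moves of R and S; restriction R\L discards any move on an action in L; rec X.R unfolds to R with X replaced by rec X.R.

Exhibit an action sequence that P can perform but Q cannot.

da

P's transition system — 4 states:
  p0 = d.(a.c.0 + (0 + 0 + d.0)) has moves ··d··> p1
  p1 = a.c.0 + (0 + 0 + d.0) has moves ··a··> p2, ··d··> p3
  p2 = c.0 has moves ··c··> p3
  p3 = 0 has moves deadlocked
Q's transition system — 3 states:
  q0 = a.c.0 + (0 + 0 + d.0) has moves ··a··> q1, ··d··> q2
  q1 = c.0 has moves ··c··> q2
  q2 = 0 has moves deadlocked
Run σ = ⟨da⟩ on P: start {p0}
  after d @ step 1: {p1}
  after a @ step 2: {p2}
  — P admits the full trace.
Run σ = ⟨da⟩ on Q: start {q0}
  after d @ step 1: {q2}
  after a @ step 2: ∅  — Q cannot continue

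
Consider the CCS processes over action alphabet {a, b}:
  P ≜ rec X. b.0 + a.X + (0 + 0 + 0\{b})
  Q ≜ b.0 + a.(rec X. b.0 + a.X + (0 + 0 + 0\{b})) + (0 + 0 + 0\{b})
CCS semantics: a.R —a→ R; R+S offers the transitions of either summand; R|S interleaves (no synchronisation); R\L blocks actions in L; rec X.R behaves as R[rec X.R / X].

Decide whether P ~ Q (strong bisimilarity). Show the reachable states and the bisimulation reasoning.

LTS(P): 2 reachable states
  s0 = rec X. b.0 + a.X + (0 + 0 + 0\{b}) has moves --a--▸ s0, --b--▸ s1
  s1 = 0 has moves stopped
LTS(Q): 3 reachable states
  t0 = b.0 + a.(rec X. b.0 + a.X + (0 + 0 + 0\{b})) + (0 + 0 + 0\{b}) has moves --a--▸ t1, --b--▸ t2
  t1 = rec X. b.0 + a.X + (0 + 0 + 0\{b}) has moves --a--▸ t1, --b--▸ t2
  t2 = 0 has moves stopped
Partition-refinement fixed point:
  B0 = {s0, t0, t1}
  B1 = {s1, t2}
s0 ∈ B0, t0 ∈ B0 → same block

YES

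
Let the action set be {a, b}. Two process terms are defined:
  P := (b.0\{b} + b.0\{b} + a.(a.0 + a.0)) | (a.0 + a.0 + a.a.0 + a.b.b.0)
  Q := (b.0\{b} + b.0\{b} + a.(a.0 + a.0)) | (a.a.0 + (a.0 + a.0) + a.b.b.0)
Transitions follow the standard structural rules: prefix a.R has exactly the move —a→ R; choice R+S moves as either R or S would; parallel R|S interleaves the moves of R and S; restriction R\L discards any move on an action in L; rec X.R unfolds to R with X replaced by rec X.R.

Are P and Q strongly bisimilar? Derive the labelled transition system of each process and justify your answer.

P's transition system — 20 states:
  m0 = (b.0\{b} + b.0\{b} + a.(a.0 + a.0)) | (a.0 + a.0 + a.a.0 + a.b.b.0) :: —a→ m1, —a→ m2, —a→ m3, —a→ m4, —b→ m5
  m1 = (a.0 + a.0) | (a.0 + a.0 + a.a.0 + a.b.b.0) :: —a→ m6, —a→ m7, —a→ m8, —a→ m9
  m2 = (b.0\{b} + b.0\{b} + a.(a.0 + a.0)) | 0 :: —a→ m6, —b→ m10
  m3 = (b.0\{b} + b.0\{b} + a.(a.0 + a.0)) | a.0 :: —a→ m2, —a→ m7, —b→ m11
  m4 = (b.0\{b} + b.0\{b} + a.(a.0 + a.0)) | b.b.0 :: —a→ m8, —b→ m12, —b→ m13
  m5 = 0\{b} | (a.0 + a.0 + a.a.0 + a.b.b.0) :: —a→ m10, —a→ m11, —a→ m13
  m6 = (a.0 + a.0) | 0 :: —a→ m14
  m7 = (a.0 + a.0) | a.0 :: —a→ m15, —a→ m6
  m8 = (a.0 + a.0) | b.b.0 :: —a→ m16, —b→ m17
  m9 = 0 | (a.0 + a.0 + a.a.0 + a.b.b.0) :: —a→ m14, —a→ m15, —a→ m16
  m10 = 0\{b} | 0 :: deadlocked
  m11 = 0\{b} | a.0 :: —a→ m10
  m12 = (b.0\{b} + b.0\{b} + a.(a.0 + a.0)) | b.0 :: —a→ m17, —b→ m18, —b→ m2
  m13 = 0\{b} | b.b.0 :: —b→ m18
  m14 = 0 | 0 :: deadlocked
  m15 = 0 | a.0 :: —a→ m14
  m16 = 0 | b.b.0 :: —b→ m19
  m17 = (a.0 + a.0) | b.0 :: —a→ m19, —b→ m6
  m18 = 0\{b} | b.0 :: —b→ m10
  m19 = 0 | b.0 :: —b→ m14
Q's transition system — 20 states:
  n0 = (b.0\{b} + b.0\{b} + a.(a.0 + a.0)) | (a.a.0 + (a.0 + a.0) + a.b.b.0) :: —a→ n1, —a→ n2, —a→ n3, —a→ n4, —b→ n5
  n1 = (a.0 + a.0) | (a.a.0 + (a.0 + a.0) + a.b.b.0) :: —a→ n6, —a→ n7, —a→ n8, —a→ n9
  n2 = (b.0\{b} + b.0\{b} + a.(a.0 + a.0)) | 0 :: —a→ n6, —b→ n10
  n3 = (b.0\{b} + b.0\{b} + a.(a.0 + a.0)) | a.0 :: —a→ n2, —a→ n7, —b→ n11
  n4 = (b.0\{b} + b.0\{b} + a.(a.0 + a.0)) | b.b.0 :: —a→ n8, —b→ n12, —b→ n13
  n5 = 0\{b} | (a.a.0 + (a.0 + a.0) + a.b.b.0) :: —a→ n10, —a→ n11, —a→ n13
  n6 = (a.0 + a.0) | 0 :: —a→ n14
  n7 = (a.0 + a.0) | a.0 :: —a→ n15, —a→ n6
  n8 = (a.0 + a.0) | b.b.0 :: —a→ n16, —b→ n17
  n9 = 0 | (a.a.0 + (a.0 + a.0) + a.b.b.0) :: —a→ n14, —a→ n15, —a→ n16
  n10 = 0\{b} | 0 :: deadlocked
  n11 = 0\{b} | a.0 :: —a→ n10
  n12 = (b.0\{b} + b.0\{b} + a.(a.0 + a.0)) | b.0 :: —a→ n17, —b→ n18, —b→ n2
  n13 = 0\{b} | b.b.0 :: —b→ n18
  n14 = 0 | 0 :: deadlocked
  n15 = 0 | a.0 :: —a→ n14
  n16 = 0 | b.b.0 :: —b→ n19
  n17 = (a.0 + a.0) | b.0 :: —a→ n19, —b→ n6
  n18 = 0\{b} | b.0 :: —b→ n10
  n19 = 0 | b.0 :: —b→ n14
Partition-refinement fixed point:
  B0 = {m0, n0}
  B1 = {m5, m9, n5, n9}
  B2 = {m11, m15, m6, n11, n15, n6}
  B3 = {m10, m14, n10, n14}
  B4 = {m13, m16, n13, n16}
  B5 = {m18, m19, n18, n19}
  B6 = {m4, n4}
  B7 = {m8, n8}
  B8 = {m17, n17}
  B9 = {m12, n12}
  B10 = {m2, n2}
  B11 = {m1, n1}
  B12 = {m7, n7}
  B13 = {m3, n3}
m0 ∈ B0, n0 ∈ B0 → same block

bisimilar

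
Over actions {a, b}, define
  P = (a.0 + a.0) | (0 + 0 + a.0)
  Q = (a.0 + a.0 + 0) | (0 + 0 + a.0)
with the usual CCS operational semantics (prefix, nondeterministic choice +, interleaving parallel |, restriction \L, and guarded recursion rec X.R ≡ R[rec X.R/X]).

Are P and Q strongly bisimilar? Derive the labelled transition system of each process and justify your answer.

bisimilar

Reachable graph of P (4 states):
  u0 = (a.0 + a.0) | (0 + 0 + a.0) | --a--▸ u1, --a--▸ u2
  u1 = (a.0 + a.0) | 0 | --a--▸ u3
  u2 = 0 | (0 + 0 + a.0) | --a--▸ u3
  u3 = 0 | 0 | deadlocked
Reachable graph of Q (4 states):
  v0 = (a.0 + a.0 + 0) | (0 + 0 + a.0) | --a--▸ v1, --a--▸ v2
  v1 = (a.0 + a.0 + 0) | 0 | --a--▸ v3
  v2 = 0 | (0 + 0 + a.0) | --a--▸ v3
  v3 = 0 | 0 | deadlocked
Partition-refinement fixed point:
  B0 = {u0, v0}
  B1 = {u1, u2, v1, v2}
  B2 = {u3, v3}
u0 ∈ B0, v0 ∈ B0 → same block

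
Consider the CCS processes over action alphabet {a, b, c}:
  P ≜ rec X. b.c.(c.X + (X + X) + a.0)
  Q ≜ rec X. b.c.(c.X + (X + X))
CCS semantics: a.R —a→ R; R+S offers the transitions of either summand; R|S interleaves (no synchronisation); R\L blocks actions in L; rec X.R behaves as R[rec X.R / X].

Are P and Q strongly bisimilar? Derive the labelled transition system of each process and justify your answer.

not bisimilar

P's transition system — 4 states:
  u0 = rec X. b.c.(c.X + (X + X) + a.0) ⊢ —b→ u1
  u1 = c.(c.(rec X. b.c.(c.X + (X + X) + a.0)) + ((rec X. b.c.(c.X + (X + X) + a.0)) + (rec X. b.c.(c.X + (X + X) + a.0))) + a.0) ⊢ —c→ u2
  u2 = c.(rec X. b.c.(c.X + (X + X) + a.0)) + ((rec X. b.c.(c.X + (X + X) + a.0)) + (rec X. b.c.(c.X + (X + X) + a.0))) + a.0 ⊢ —a→ u3, —b→ u1, —c→ u0
  u3 = 0 ⊢ (no moves)
Q's transition system — 3 states:
  v0 = rec X. b.c.(c.X + (X + X)) ⊢ —b→ v1
  v1 = c.(c.(rec X. b.c.(c.X + (X + X))) + ((rec X. b.c.(c.X + (X + X))) + (rec X. b.c.(c.X + (X + X))))) ⊢ —c→ v2
  v2 = c.(rec X. b.c.(c.X + (X + X))) + ((rec X. b.c.(c.X + (X + X))) + (rec X. b.c.(c.X + (X + X)))) ⊢ —b→ v1, —c→ v0
Coarsest stable partition (strong bisimilarity classes):
  B0 = {u0}
  B1 = {u1}
  B2 = {u2}
  B3 = {u3}
  B4 = {v0}
  B5 = {v1}
  B6 = {v2}
u0 ∈ B0, v0 ∈ B4 → different blocks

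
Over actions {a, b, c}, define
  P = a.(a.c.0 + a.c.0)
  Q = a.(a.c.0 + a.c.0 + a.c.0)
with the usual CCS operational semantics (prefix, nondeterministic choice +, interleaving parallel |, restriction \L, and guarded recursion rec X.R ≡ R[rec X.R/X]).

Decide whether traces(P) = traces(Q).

YES

LTS(P): 4 reachable states
  s0 = a.(a.c.0 + a.c.0) has moves -a-> s1
  s1 = a.c.0 + a.c.0 has moves -a-> s2
  s2 = c.0 has moves -c-> s3
  s3 = 0 has moves deadlocked
LTS(Q): 4 reachable states
  t0 = a.(a.c.0 + a.c.0 + a.c.0) has moves -a-> t1
  t1 = a.c.0 + a.c.0 + a.c.0 has moves -a-> t2
  t2 = c.0 has moves -c-> t3
  t3 = 0 has moves deadlocked
Bisimilarity quotient blocks:
  B0 = {s0, t0}
  B1 = {s1, t1}
  B2 = {s2, t2}
  B3 = {s3, t3}
s0 ∈ B0, t0 ∈ B0 → same block
Bisimilar ⇒ trace-equivalent.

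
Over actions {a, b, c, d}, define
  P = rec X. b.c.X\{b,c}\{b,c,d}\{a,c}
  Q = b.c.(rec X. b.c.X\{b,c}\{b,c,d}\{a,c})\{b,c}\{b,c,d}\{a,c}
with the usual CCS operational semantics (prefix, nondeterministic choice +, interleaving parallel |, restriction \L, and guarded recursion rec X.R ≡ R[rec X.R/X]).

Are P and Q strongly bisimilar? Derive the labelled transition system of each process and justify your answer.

P's transition system — 3 states:
  m0 = rec X. b.c.X\{b,c}\{b,c,d}\{a,c} → =b=> m1
  m1 = c.(rec X. b.c.X\{b,c}\{b,c,d}\{a,c})\{b,c}\{b,c,d}\{a,c} → =c=> m2
  m2 = (rec X. b.c.X\{b,c}\{b,c,d}\{a,c})\{b,c}\{b,c,d}\{a,c} → (no moves)
Q's transition system — 3 states:
  n0 = b.c.(rec X. b.c.X\{b,c}\{b,c,d}\{a,c})\{b,c}\{b,c,d}\{a,c} → =b=> n1
  n1 = c.(rec X. b.c.X\{b,c}\{b,c,d}\{a,c})\{b,c}\{b,c,d}\{a,c} → =c=> n2
  n2 = (rec X. b.c.X\{b,c}\{b,c,d}\{a,c})\{b,c}\{b,c,d}\{a,c} → (no moves)
Bisimilarity quotient blocks:
  B0 = {m0, n0}
  B1 = {m1, n1}
  B2 = {m2, n2}
m0 ∈ B0, n0 ∈ B0 → same block

bisimilar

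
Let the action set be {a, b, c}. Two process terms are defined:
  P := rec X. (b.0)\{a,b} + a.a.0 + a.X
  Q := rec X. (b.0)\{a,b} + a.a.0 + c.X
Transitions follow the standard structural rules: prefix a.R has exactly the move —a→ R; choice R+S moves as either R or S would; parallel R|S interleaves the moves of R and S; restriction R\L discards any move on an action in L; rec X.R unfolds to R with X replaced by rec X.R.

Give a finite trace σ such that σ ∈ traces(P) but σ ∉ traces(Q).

Reachable graph of P (3 states):
  p0 = rec X. (b.0)\{a,b} + a.a.0 + a.X → —a→ p0, —a→ p1
  p1 = a.0 → —a→ p2
  p2 = 0 → stopped
Reachable graph of Q (3 states):
  q0 = rec X. (b.0)\{a,b} + a.a.0 + c.X → —a→ q1, —c→ q0
  q1 = a.0 → —a→ q2
  q2 = 0 → stopped
Executing aaa from P (initial set {p0}):
  step 1 (a): {p0, p1}
  step 2 (a): {p0, p1, p2}
  step 3 (a): {p0, p1, p2}
  ✓ P
Executing aaa from Q (initial set {q0}):
  step 1 (a): {q1}
  step 2 (a): {q2}
  step 3 (a): no successor for Q

aaa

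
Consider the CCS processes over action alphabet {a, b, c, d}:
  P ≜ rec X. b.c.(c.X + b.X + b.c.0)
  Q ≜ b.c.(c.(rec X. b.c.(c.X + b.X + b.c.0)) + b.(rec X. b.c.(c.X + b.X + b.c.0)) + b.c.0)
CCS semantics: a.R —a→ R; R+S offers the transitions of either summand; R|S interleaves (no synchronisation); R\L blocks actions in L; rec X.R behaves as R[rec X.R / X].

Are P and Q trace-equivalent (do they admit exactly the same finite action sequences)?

trace-equivalent

P's transition system — 5 states:
  m0 = rec X. b.c.(c.X + b.X + b.c.0) :: --b--▸ m1
  m1 = c.(c.(rec X. b.c.(c.X + b.X + b.c.0)) + b.(rec X. b.c.(c.X + b.X + b.c.0)) + b.c.0) :: --c--▸ m2
  m2 = c.(rec X. b.c.(c.X + b.X + b.c.0)) + b.(rec X. b.c.(c.X + b.X + b.c.0)) + b.c.0 :: --b--▸ m0, --b--▸ m3, --c--▸ m0
  m3 = c.0 :: --c--▸ m4
  m4 = 0 :: ·
Q's transition system — 6 states:
  n0 = b.c.(c.(rec X. b.c.(c.X + b.X + b.c.0)) + b.(rec X. b.c.(c.X + b.X + b.c.0)) + b.c.0) :: --b--▸ n1
  n1 = c.(c.(rec X. b.c.(c.X + b.X + b.c.0)) + b.(rec X. b.c.(c.X + b.X + b.c.0)) + b.c.0) :: --c--▸ n2
  n2 = c.(rec X. b.c.(c.X + b.X + b.c.0)) + b.(rec X. b.c.(c.X + b.X + b.c.0)) + b.c.0 :: --b--▸ n3, --b--▸ n4, --c--▸ n4
  n3 = c.0 :: --c--▸ n5
  n4 = rec X. b.c.(c.X + b.X + b.c.0) :: --b--▸ n1
  n5 = 0 :: ·
Coarsest stable partition (strong bisimilarity classes):
  B0 = {m0, n0, n4}
  B1 = {m1, n1}
  B2 = {m2, n2}
  B3 = {m3, n3}
  B4 = {m4, n5}
m0 ∈ B0, n0 ∈ B0 → same block
Bisimilar ⇒ trace-equivalent.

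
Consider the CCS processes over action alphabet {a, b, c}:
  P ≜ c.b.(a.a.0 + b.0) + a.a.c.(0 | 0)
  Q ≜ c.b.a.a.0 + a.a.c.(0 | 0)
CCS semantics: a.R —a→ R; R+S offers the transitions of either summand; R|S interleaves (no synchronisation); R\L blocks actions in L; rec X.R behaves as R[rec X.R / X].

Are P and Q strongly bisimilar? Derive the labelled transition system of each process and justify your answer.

not bisimilar

LTS(P): 8 reachable states
  p0 = c.b.(a.a.0 + b.0) + a.a.c.(0 | 0) :: —a→ p1, —c→ p2
  p1 = a.c.(0 | 0) :: —a→ p3
  p2 = b.(a.a.0 + b.0) :: —b→ p4
  p3 = c.(0 | 0) :: —c→ p5
  p4 = a.a.0 + b.0 :: —a→ p6, —b→ p7
  p5 = 0 | 0 :: ∅
  p6 = a.0 :: —a→ p7
  p7 = 0 :: ∅
LTS(Q): 8 reachable states
  q0 = c.b.a.a.0 + a.a.c.(0 | 0) :: —a→ q1, —c→ q2
  q1 = a.c.(0 | 0) :: —a→ q3
  q2 = b.a.a.0 :: —b→ q4
  q3 = c.(0 | 0) :: —c→ q5
  q4 = a.a.0 :: —a→ q6
  q5 = 0 | 0 :: ∅
  q6 = a.0 :: —a→ q7
  q7 = 0 :: ∅
Coarsest stable partition (strong bisimilarity classes):
  B0 = {p0}
  B1 = {p2}
  B2 = {p4}
  B3 = {p5, p7, q5, q7}
  B4 = {p6, q6}
  B5 = {p1, q1}
  B6 = {p3, q3}
  B7 = {q0}
  B8 = {q2}
  B9 = {q4}
p0 ∈ B0, q0 ∈ B7 → different blocks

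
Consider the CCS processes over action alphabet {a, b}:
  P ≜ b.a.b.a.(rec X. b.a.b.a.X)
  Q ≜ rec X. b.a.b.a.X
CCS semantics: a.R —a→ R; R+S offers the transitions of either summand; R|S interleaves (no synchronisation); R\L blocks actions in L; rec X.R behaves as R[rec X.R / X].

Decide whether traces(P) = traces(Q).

trace-equivalent

LTS(P): 5 reachable states
  p0 = b.a.b.a.(rec X. b.a.b.a.X) ⊢ —b→ p1
  p1 = a.b.a.(rec X. b.a.b.a.X) ⊢ —a→ p2
  p2 = b.a.(rec X. b.a.b.a.X) ⊢ —b→ p3
  p3 = a.(rec X. b.a.b.a.X) ⊢ —a→ p4
  p4 = rec X. b.a.b.a.X ⊢ —b→ p1
LTS(Q): 4 reachable states
  q0 = rec X. b.a.b.a.X ⊢ —b→ q1
  q1 = a.b.a.(rec X. b.a.b.a.X) ⊢ —a→ q2
  q2 = b.a.(rec X. b.a.b.a.X) ⊢ —b→ q3
  q3 = a.(rec X. b.a.b.a.X) ⊢ —a→ q0
Partition-refinement fixed point:
  B0 = {p0, p2, p4, q0, q2}
  B1 = {p1, p3, q1, q3}
p0 ∈ B0, q0 ∈ B0 → same block
Bisimilar ⇒ trace-equivalent.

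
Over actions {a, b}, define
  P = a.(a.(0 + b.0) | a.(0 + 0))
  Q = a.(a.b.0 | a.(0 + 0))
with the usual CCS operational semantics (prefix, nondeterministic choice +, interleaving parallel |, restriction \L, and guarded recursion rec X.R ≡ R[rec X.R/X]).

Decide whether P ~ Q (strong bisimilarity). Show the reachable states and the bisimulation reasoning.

P's transition system — 7 states:
  s0 = a.(a.(0 + b.0) | a.(0 + 0)) → —a→ s1
  s1 = a.(0 + b.0) | a.(0 + 0) → —a→ s2, —a→ s3
  s2 = (0 + b.0) | a.(0 + 0) → —a→ s4, —b→ s5
  s3 = a.(0 + b.0) | (0 + 0) → —a→ s4
  s4 = (0 + b.0) | (0 + 0) → —b→ s6
  s5 = 0 | a.(0 + 0) → —a→ s6
  s6 = 0 | (0 + 0) → (no moves)
Q's transition system — 7 states:
  t0 = a.(a.b.0 | a.(0 + 0)) → —a→ t1
  t1 = a.b.0 | a.(0 + 0) → —a→ t2, —a→ t3
  t2 = a.b.0 | (0 + 0) → —a→ t4
  t3 = b.0 | a.(0 + 0) → —a→ t4, —b→ t5
  t4 = b.0 | (0 + 0) → —b→ t6
  t5 = 0 | a.(0 + 0) → —a→ t6
  t6 = 0 | (0 + 0) → (no moves)
Partition-refinement fixed point:
  B0 = {s0, t0}
  B1 = {s1, t1}
  B2 = {s2, t3}
  B3 = {s5, t5}
  B4 = {s6, t6}
  B5 = {s4, t4}
  B6 = {s3, t2}
s0 ∈ B0, t0 ∈ B0 → same block

P ~ Q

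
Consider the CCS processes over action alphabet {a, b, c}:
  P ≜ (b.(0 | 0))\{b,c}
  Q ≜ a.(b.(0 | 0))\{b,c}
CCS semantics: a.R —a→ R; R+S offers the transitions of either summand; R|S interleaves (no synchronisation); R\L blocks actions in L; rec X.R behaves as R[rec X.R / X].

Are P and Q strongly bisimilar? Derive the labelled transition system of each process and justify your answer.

P ≁ Q

Reachable graph of P (1 states):
  m0 = (b.(0 | 0))\{b,c} :: (no moves)
Reachable graph of Q (2 states):
  n0 = a.(b.(0 | 0))\{b,c} :: -a-> n1
  n1 = (b.(0 | 0))\{b,c} :: (no moves)
Bisimilarity quotient blocks:
  B0 = {m0, n1}
  B1 = {n0}
m0 ∈ B0, n0 ∈ B1 → different blocks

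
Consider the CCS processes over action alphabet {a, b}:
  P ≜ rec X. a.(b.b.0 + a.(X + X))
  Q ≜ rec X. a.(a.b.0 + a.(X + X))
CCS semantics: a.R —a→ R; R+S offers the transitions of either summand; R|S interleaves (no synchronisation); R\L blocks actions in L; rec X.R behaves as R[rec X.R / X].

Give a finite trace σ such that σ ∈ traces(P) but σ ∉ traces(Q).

ab

LTS(P): 5 reachable states
  u0 = rec X. a.(b.b.0 + a.(X + X)) has moves —a→ u1
  u1 = b.b.0 + a.((rec X. a.(b.b.0 + a.(X + X))) + (rec X. a.(b.b.0 + a.(X + X)))) has moves —a→ u2, —b→ u3
  u2 = (rec X. a.(b.b.0 + a.(X + X))) + (rec X. a.(b.b.0 + a.(X + X))) has moves —a→ u1
  u3 = b.0 has moves —b→ u4
  u4 = 0 has moves (no moves)
LTS(Q): 5 reachable states
  v0 = rec X. a.(a.b.0 + a.(X + X)) has moves —a→ v1
  v1 = a.b.0 + a.((rec X. a.(a.b.0 + a.(X + X))) + (rec X. a.(a.b.0 + a.(X + X)))) has moves —a→ v2, —a→ v3
  v2 = (rec X. a.(a.b.0 + a.(X + X))) + (rec X. a.(a.b.0 + a.(X + X))) has moves —a→ v1
  v3 = b.0 has moves —b→ v4
  v4 = 0 has moves (no moves)
Trace ⟨ab⟩ through P, begin at {u0}:
  [1] a ⇒ {u1}
  [2] b ⇒ {u3}
  P completes σ.
Trace ⟨ab⟩ through Q, begin at {v0}:
  [1] a ⇒ {v1}
  [2] b ⇒ ∅  — Q cannot continue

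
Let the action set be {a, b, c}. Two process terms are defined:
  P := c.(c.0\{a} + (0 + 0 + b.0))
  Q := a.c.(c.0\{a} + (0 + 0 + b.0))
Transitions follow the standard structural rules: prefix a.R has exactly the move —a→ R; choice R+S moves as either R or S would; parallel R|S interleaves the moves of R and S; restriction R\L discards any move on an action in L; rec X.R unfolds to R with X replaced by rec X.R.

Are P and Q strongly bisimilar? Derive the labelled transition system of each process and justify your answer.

LTS(P): 4 reachable states
  p0 = c.(c.0\{a} + (0 + 0 + b.0)) :: ··c··> p1
  p1 = c.0\{a} + (0 + 0 + b.0) :: ··b··> p2, ··c··> p3
  p2 = 0 :: ∅
  p3 = 0\{a} :: ∅
LTS(Q): 5 reachable states
  q0 = a.c.(c.0\{a} + (0 + 0 + b.0)) :: ··a··> q1
  q1 = c.(c.0\{a} + (0 + 0 + b.0)) :: ··c··> q2
  q2 = c.0\{a} + (0 + 0 + b.0) :: ··b··> q3, ··c··> q4
  q3 = 0 :: ∅
  q4 = 0\{a} :: ∅
Coarsest stable partition (strong bisimilarity classes):
  B0 = {p0, q1}
  B1 = {p1, q2}
  B2 = {p2, p3, q3, q4}
  B3 = {q0}
p0 ∈ B0, q0 ∈ B3 → different blocks

P ≁ Q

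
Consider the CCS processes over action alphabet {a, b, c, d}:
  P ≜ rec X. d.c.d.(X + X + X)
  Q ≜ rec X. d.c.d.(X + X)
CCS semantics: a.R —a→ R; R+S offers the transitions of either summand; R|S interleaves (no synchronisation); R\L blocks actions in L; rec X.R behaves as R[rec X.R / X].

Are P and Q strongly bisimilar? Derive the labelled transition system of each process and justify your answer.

P ~ Q

LTS(P): 4 reachable states
  u0 = rec X. d.c.d.(X + X + X) :: -d-> u1
  u1 = c.d.((rec X. d.c.d.(X + X + X)) + (rec X. d.c.d.(X + X + X)) + (rec X. d.c.d.(X + X + X))) :: -c-> u2
  u2 = d.((rec X. d.c.d.(X + X + X)) + (rec X. d.c.d.(X + X + X)) + (rec X. d.c.d.(X + X + X))) :: -d-> u3
  u3 = (rec X. d.c.d.(X + X + X)) + (rec X. d.c.d.(X + X + X)) + (rec X. d.c.d.(X + X + X)) :: -d-> u1
LTS(Q): 4 reachable states
  v0 = rec X. d.c.d.(X + X) :: -d-> v1
  v1 = c.d.((rec X. d.c.d.(X + X)) + (rec X. d.c.d.(X + X))) :: -c-> v2
  v2 = d.((rec X. d.c.d.(X + X)) + (rec X. d.c.d.(X + X))) :: -d-> v3
  v3 = (rec X. d.c.d.(X + X)) + (rec X. d.c.d.(X + X)) :: -d-> v1
Bisimilarity quotient blocks:
  B0 = {u0, u3, v0, v3}
  B1 = {u1, v1}
  B2 = {u2, v2}
u0 ∈ B0, v0 ∈ B0 → same block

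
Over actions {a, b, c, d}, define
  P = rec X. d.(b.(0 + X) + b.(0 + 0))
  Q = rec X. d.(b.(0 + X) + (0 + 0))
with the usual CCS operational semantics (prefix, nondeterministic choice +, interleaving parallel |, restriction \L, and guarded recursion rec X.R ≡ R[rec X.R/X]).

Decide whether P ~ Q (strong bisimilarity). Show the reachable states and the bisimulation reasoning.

P ≁ Q

Reachable graph of P (4 states):
  p0 = rec X. d.(b.(0 + X) + b.(0 + 0)) | —d→ p1
  p1 = b.(0 + (rec X. d.(b.(0 + X) + b.(0 + 0)))) + b.(0 + 0) | —b→ p2, —b→ p3
  p2 = 0 + (rec X. d.(b.(0 + X) + b.(0 + 0))) | —d→ p1
  p3 = 0 + 0 | ·
Reachable graph of Q (3 states):
  q0 = rec X. d.(b.(0 + X) + (0 + 0)) | —d→ q1
  q1 = b.(0 + (rec X. d.(b.(0 + X) + (0 + 0)))) + (0 + 0) | —b→ q2
  q2 = 0 + (rec X. d.(b.(0 + X) + (0 + 0))) | —d→ q1
Coarsest stable partition (strong bisimilarity classes):
  B0 = {p0, p2}
  B1 = {p1}
  B2 = {p3}
  B3 = {q0, q2}
  B4 = {q1}
p0 ∈ B0, q0 ∈ B3 → different blocks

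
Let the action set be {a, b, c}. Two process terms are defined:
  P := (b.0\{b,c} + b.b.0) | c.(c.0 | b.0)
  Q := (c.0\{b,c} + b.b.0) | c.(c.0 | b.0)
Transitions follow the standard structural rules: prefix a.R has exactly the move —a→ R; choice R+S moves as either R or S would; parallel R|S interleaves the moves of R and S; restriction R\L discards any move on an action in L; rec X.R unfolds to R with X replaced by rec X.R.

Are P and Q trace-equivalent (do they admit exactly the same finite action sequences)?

P's transition system — 20 states:
  u0 = (b.0\{b,c} + b.b.0) | c.(c.0 | b.0) → --b--▸ u1, --b--▸ u2, --c--▸ u3
  u1 = 0\{b,c} | c.(c.0 | b.0) → --c--▸ u4
  u2 = b.0 | c.(c.0 | b.0) → --b--▸ u5, --c--▸ u6
  u3 = (b.0\{b,c} + b.b.0) | (c.0 | b.0) → --b--▸ u4, --b--▸ u6, --b--▸ u7, --c--▸ u8
  u4 = 0\{b,c} | (c.0 | b.0) → --b--▸ u9, --c--▸ u10
  u5 = 0 | c.(c.0 | b.0) → --c--▸ u11
  u6 = b.0 | (c.0 | b.0) → --b--▸ u11, --b--▸ u12, --c--▸ u13
  u7 = (b.0\{b,c} + b.b.0) | (c.0 | 0) → --b--▸ u12, --b--▸ u9, --c--▸ u14
  u8 = (b.0\{b,c} + b.b.0) | (0 | b.0) → --b--▸ u10, --b--▸ u13, --b--▸ u14
  u9 = 0\{b,c} | (c.0 | 0) → --c--▸ u15
  u10 = 0\{b,c} | (0 | b.0) → --b--▸ u15
  u11 = 0 | (c.0 | b.0) → --b--▸ u16, --c--▸ u17
  u12 = b.0 | (c.0 | 0) → --b--▸ u16, --c--▸ u18
  u13 = b.0 | (0 | b.0) → --b--▸ u17, --b--▸ u18
  u14 = (b.0\{b,c} + b.b.0) | (0 | 0) → --b--▸ u15, --b--▸ u18
  u15 = 0\{b,c} | (0 | 0) → ·
  u16 = 0 | (c.0 | 0) → --c--▸ u19
  u17 = 0 | (0 | b.0) → --b--▸ u19
  u18 = b.0 | (0 | 0) → --b--▸ u19
  u19 = 0 | (0 | 0) → ·
Q's transition system — 20 states:
  v0 = (c.0\{b,c} + b.b.0) | c.(c.0 | b.0) → --b--▸ v1, --c--▸ v2, --c--▸ v3
  v1 = b.0 | c.(c.0 | b.0) → --b--▸ v4, --c--▸ v5
  v2 = (c.0\{b,c} + b.b.0) | (c.0 | b.0) → --b--▸ v5, --b--▸ v6, --c--▸ v7, --c--▸ v8
  v3 = 0\{b,c} | c.(c.0 | b.0) → --c--▸ v8
  v4 = 0 | c.(c.0 | b.0) → --c--▸ v9
  v5 = b.0 | (c.0 | b.0) → --b--▸ v10, --b--▸ v9, --c--▸ v11
  v6 = (c.0\{b,c} + b.b.0) | (c.0 | 0) → --b--▸ v10, --c--▸ v12, --c--▸ v13
  v7 = (c.0\{b,c} + b.b.0) | (0 | b.0) → --b--▸ v11, --b--▸ v12, --c--▸ v14
  v8 = 0\{b,c} | (c.0 | b.0) → --b--▸ v13, --c--▸ v14
  v9 = 0 | (c.0 | b.0) → --b--▸ v15, --c--▸ v16
  v10 = b.0 | (c.0 | 0) → --b--▸ v15, --c--▸ v17
  v11 = b.0 | (0 | b.0) → --b--▸ v16, --b--▸ v17
  v12 = (c.0\{b,c} + b.b.0) | (0 | 0) → --b--▸ v17, --c--▸ v18
  v13 = 0\{b,c} | (c.0 | 0) → --c--▸ v18
  v14 = 0\{b,c} | (0 | b.0) → --b--▸ v18
  v15 = 0 | (c.0 | 0) → --c--▸ v19
  v16 = 0 | (0 | b.0) → --b--▸ v19
  v17 = b.0 | (0 | 0) → --b--▸ v19
  v18 = 0\{b,c} | (0 | 0) → ·
  v19 = 0 | (0 | 0) → ·
Executing ccc from Q (initial set {v0}):
  step 1 (c): {v2, v3}
  step 2 (c): {v7, v8}
  step 3 (c): {v14}
  ✓ Q
Executing ccc from P (initial set {u0}):
  step 1 (c): {u3}
  step 2 (c): {u8}
  step 3 (c): no successor for P

traces(P) ≠ traces(Q) — witness ⟨ccc⟩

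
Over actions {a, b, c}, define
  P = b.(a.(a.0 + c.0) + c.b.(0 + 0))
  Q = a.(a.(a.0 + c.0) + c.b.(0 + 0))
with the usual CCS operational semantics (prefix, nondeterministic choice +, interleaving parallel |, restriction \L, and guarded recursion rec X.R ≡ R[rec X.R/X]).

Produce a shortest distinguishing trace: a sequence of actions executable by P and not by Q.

b

LTS(P): 6 reachable states
  p0 = b.(a.(a.0 + c.0) + c.b.(0 + 0)) ⊢ ··b··> p1
  p1 = a.(a.0 + c.0) + c.b.(0 + 0) ⊢ ··a··> p2, ··c··> p3
  p2 = a.0 + c.0 ⊢ ··a··> p4, ··c··> p4
  p3 = b.(0 + 0) ⊢ ··b··> p5
  p4 = 0 ⊢ deadlocked
  p5 = 0 + 0 ⊢ deadlocked
LTS(Q): 6 reachable states
  q0 = a.(a.(a.0 + c.0) + c.b.(0 + 0)) ⊢ ··a··> q1
  q1 = a.(a.0 + c.0) + c.b.(0 + 0) ⊢ ··a··> q2, ··c··> q3
  q2 = a.0 + c.0 ⊢ ··a··> q4, ··c··> q4
  q3 = b.(0 + 0) ⊢ ··b··> q5
  q4 = 0 ⊢ deadlocked
  q5 = 0 + 0 ⊢ deadlocked
Executing b from P (initial set {p0}):
  after b @ step 1: {p1}
  — P admits the full trace.
Executing b from Q (initial set {q0}):
  after b @ step 1: no successor for Q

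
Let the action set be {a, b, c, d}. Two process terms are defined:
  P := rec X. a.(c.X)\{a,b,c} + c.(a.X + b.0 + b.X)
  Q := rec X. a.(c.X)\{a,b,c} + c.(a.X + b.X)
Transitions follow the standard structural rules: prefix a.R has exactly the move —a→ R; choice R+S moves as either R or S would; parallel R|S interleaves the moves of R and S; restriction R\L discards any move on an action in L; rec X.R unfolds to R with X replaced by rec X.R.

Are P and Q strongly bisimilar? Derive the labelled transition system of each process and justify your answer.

Reachable graph of P (4 states):
  s0 = rec X. a.(c.X)\{a,b,c} + c.(a.X + b.0 + b.X) :: --a--▸ s1, --c--▸ s2
  s1 = (c.(rec X. a.(c.X)\{a,b,c} + c.(a.X + b.0 + b.X)))\{a,b,c} :: deadlocked
  s2 = a.(rec X. a.(c.X)\{a,b,c} + c.(a.X + b.0 + b.X)) + b.0 + b.(rec X. a.(c.X)\{a,b,c} + c.(a.X + b.0 + b.X)) :: --a--▸ s0, --b--▸ s0, --b--▸ s3
  s3 = 0 :: deadlocked
Reachable graph of Q (3 states):
  t0 = rec X. a.(c.X)\{a,b,c} + c.(a.X + b.X) :: --a--▸ t1, --c--▸ t2
  t1 = (c.(rec X. a.(c.X)\{a,b,c} + c.(a.X + b.X)))\{a,b,c} :: deadlocked
  t2 = a.(rec X. a.(c.X)\{a,b,c} + c.(a.X + b.X)) + b.(rec X. a.(c.X)\{a,b,c} + c.(a.X + b.X)) :: --a--▸ t0, --b--▸ t0
Partition-refinement fixed point:
  B0 = {s0}
  B1 = {s2}
  B2 = {s1, s3, t1}
  B3 = {t0}
  B4 = {t2}
s0 ∈ B0, t0 ∈ B3 → different blocks

not bisimilar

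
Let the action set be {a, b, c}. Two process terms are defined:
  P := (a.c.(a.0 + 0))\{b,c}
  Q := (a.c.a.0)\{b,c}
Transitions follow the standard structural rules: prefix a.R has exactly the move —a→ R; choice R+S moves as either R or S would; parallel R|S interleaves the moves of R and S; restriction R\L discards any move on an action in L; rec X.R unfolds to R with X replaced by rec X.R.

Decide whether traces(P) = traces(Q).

Reachable graph of P (2 states):
  m0 = (a.c.(a.0 + 0))\{b,c} | -a-> m1
  m1 = (c.(a.0 + 0))\{b,c} | deadlocked
Reachable graph of Q (2 states):
  n0 = (a.c.a.0)\{b,c} | -a-> n1
  n1 = (c.a.0)\{b,c} | deadlocked
Bisimilarity quotient blocks:
  B0 = {m0, n0}
  B1 = {m1, n1}
m0 ∈ B0, n0 ∈ B0 → same block
Bisimilar ⇒ trace-equivalent.

traces(P) = traces(Q)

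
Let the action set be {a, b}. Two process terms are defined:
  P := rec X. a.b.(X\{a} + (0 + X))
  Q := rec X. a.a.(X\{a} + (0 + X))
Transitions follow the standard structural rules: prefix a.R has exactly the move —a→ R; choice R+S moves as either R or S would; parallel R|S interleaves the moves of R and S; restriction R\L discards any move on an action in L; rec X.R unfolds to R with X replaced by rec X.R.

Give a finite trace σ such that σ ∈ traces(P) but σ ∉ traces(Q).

Reachable graph of P (3 states):
  p0 = rec X. a.b.(X\{a} + (0 + X)) ⊢ ··a··> p1
  p1 = b.((rec X. a.b.(X\{a} + (0 + X)))\{a} + (0 + (rec X. a.b.(X\{a} + (0 + X))))) ⊢ ··b··> p2
  p2 = (rec X. a.b.(X\{a} + (0 + X)))\{a} + (0 + (rec X. a.b.(X\{a} + (0 + X)))) ⊢ ··a··> p1
Reachable graph of Q (3 states):
  q0 = rec X. a.a.(X\{a} + (0 + X)) ⊢ ··a··> q1
  q1 = a.((rec X. a.a.(X\{a} + (0 + X)))\{a} + (0 + (rec X. a.a.(X\{a} + (0 + X))))) ⊢ ··a··> q2
  q2 = (rec X. a.a.(X\{a} + (0 + X)))\{a} + (0 + (rec X. a.a.(X\{a} + (0 + X)))) ⊢ ··a··> q1
Trace ⟨ab⟩ through P, begin at {p0}:
  step 1 (a): {p1}
  step 2 (b): {p2}
  — P admits the full trace.
Trace ⟨ab⟩ through Q, begin at {q0}:
  step 1 (a): {q1}
  step 2 (b): ∅  — Q cannot continue

ab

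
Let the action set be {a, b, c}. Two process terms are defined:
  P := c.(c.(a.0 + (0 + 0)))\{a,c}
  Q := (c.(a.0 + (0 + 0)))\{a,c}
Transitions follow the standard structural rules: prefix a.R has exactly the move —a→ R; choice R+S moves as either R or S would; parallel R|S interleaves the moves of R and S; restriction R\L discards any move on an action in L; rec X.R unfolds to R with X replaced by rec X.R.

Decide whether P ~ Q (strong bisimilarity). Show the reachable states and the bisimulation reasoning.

Reachable graph of P (2 states):
  m0 = c.(c.(a.0 + (0 + 0)))\{a,c} ⊢ =c=> m1
  m1 = (c.(a.0 + (0 + 0)))\{a,c} ⊢ ·
Reachable graph of Q (1 states):
  n0 = (c.(a.0 + (0 + 0)))\{a,c} ⊢ ·
Partition-refinement fixed point:
  B0 = {m0}
  B1 = {m1, n0}
m0 ∈ B0, n0 ∈ B1 → different blocks

NO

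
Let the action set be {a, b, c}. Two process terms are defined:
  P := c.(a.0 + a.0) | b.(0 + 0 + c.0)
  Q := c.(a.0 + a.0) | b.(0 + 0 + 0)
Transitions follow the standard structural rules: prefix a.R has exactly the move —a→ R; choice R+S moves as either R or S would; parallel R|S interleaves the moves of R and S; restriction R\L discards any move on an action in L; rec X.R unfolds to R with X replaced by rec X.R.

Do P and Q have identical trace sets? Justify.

LTS(P): 9 reachable states
  p0 = c.(a.0 + a.0) | b.(0 + 0 + c.0) | —b→ p1, —c→ p2
  p1 = c.(a.0 + a.0) | (0 + 0 + c.0) | —c→ p3, —c→ p4
  p2 = (a.0 + a.0) | b.(0 + 0 + c.0) | —a→ p5, —b→ p3
  p3 = (a.0 + a.0) | (0 + 0 + c.0) | —a→ p6, —c→ p7
  p4 = c.(a.0 + a.0) | 0 | —c→ p7
  p5 = 0 | b.(0 + 0 + c.0) | —b→ p6
  p6 = 0 | (0 + 0 + c.0) | —c→ p8
  p7 = (a.0 + a.0) | 0 | —a→ p8
  p8 = 0 | 0 | stopped
LTS(Q): 6 reachable states
  q0 = c.(a.0 + a.0) | b.(0 + 0 + 0) | —b→ q1, —c→ q2
  q1 = c.(a.0 + a.0) | (0 + 0 + 0) | —c→ q3
  q2 = (a.0 + a.0) | b.(0 + 0 + 0) | —a→ q4, —b→ q3
  q3 = (a.0 + a.0) | (0 + 0 + 0) | —a→ q5
  q4 = 0 | b.(0 + 0 + 0) | —b→ q5
  q5 = 0 | (0 + 0 + 0) | stopped
Executing bcc from P (initial set {p0}):
  after b @ step 1: {p1}
  after c @ step 2: {p3, p4}
  after c @ step 3: {p7}
  — P admits the full trace.
Executing bcc from Q (initial set {q0}):
  after b @ step 1: {q1}
  after c @ step 2: {q3}
  after c @ step 3: ∅  — Q cannot continue

trace-distinct — witness ⟨bcc⟩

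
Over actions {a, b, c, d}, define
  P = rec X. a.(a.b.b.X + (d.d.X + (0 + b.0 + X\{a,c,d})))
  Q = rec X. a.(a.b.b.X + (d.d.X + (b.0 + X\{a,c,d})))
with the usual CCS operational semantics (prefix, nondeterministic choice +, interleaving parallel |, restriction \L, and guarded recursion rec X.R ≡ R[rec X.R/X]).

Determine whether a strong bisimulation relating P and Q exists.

Reachable graph of P (6 states):
  s0 = rec X. a.(a.b.b.X + (d.d.X + (0 + b.0 + X\{a,c,d}))) has moves --a--▸ s1
  s1 = a.b.b.(rec X. a.(a.b.b.X + (d.d.X + (0 + b.0 + X\{a,c,d})))) + (d.d.(rec X. a.(a.b.b.X + (d.d.X + (0 + b.0 + X\{a,c,d})))) + (0 + b.0 + (rec X. a.(a.b.b.X + (d.d.X + (0 + b.0 + X\{a,c,d}))))\{a,c,d})) has moves --a--▸ s2, --b--▸ s3, --d--▸ s4
  s2 = b.b.(rec X. a.(a.b.b.X + (d.d.X + (0 + b.0 + X\{a,c,d})))) has moves --b--▸ s5
  s3 = 0 has moves stopped
  s4 = d.(rec X. a.(a.b.b.X + (d.d.X + (0 + b.0 + X\{a,c,d})))) has moves --d--▸ s0
  s5 = b.(rec X. a.(a.b.b.X + (d.d.X + (0 + b.0 + X\{a,c,d})))) has moves --b--▸ s0
Reachable graph of Q (6 states):
  t0 = rec X. a.(a.b.b.X + (d.d.X + (b.0 + X\{a,c,d}))) has moves --a--▸ t1
  t1 = a.b.b.(rec X. a.(a.b.b.X + (d.d.X + (b.0 + X\{a,c,d})))) + (d.d.(rec X. a.(a.b.b.X + (d.d.X + (b.0 + X\{a,c,d})))) + (b.0 + (rec X. a.(a.b.b.X + (d.d.X + (b.0 + X\{a,c,d}))))\{a,c,d})) has moves --a--▸ t2, --b--▸ t3, --d--▸ t4
  t2 = b.b.(rec X. a.(a.b.b.X + (d.d.X + (b.0 + X\{a,c,d})))) has moves --b--▸ t5
  t3 = 0 has moves stopped
  t4 = d.(rec X. a.(a.b.b.X + (d.d.X + (b.0 + X\{a,c,d})))) has moves --d--▸ t0
  t5 = b.(rec X. a.(a.b.b.X + (d.d.X + (b.0 + X\{a,c,d})))) has moves --b--▸ t0
Partition-refinement fixed point:
  B0 = {s0, t0}
  B1 = {s1, t1}
  B2 = {s4, t4}
  B3 = {s2, t2}
  B4 = {s5, t5}
  B5 = {s3, t3}
s0 ∈ B0, t0 ∈ B0 → same block

bisimilar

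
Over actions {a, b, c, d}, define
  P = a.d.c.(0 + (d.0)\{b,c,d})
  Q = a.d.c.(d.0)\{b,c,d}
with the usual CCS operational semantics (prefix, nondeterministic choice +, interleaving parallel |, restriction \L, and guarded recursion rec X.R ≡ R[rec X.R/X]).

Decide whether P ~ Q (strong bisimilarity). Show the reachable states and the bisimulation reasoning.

P's transition system — 4 states:
  u0 = a.d.c.(0 + (d.0)\{b,c,d}) → --a--▸ u1
  u1 = d.c.(0 + (d.0)\{b,c,d}) → --d--▸ u2
  u2 = c.(0 + (d.0)\{b,c,d}) → --c--▸ u3
  u3 = 0 + (d.0)\{b,c,d} → ∅
Q's transition system — 4 states:
  v0 = a.d.c.(d.0)\{b,c,d} → --a--▸ v1
  v1 = d.c.(d.0)\{b,c,d} → --d--▸ v2
  v2 = c.(d.0)\{b,c,d} → --c--▸ v3
  v3 = (d.0)\{b,c,d} → ∅
Coarsest stable partition (strong bisimilarity classes):
  B0 = {u0, v0}
  B1 = {u1, v1}
  B2 = {u2, v2}
  B3 = {u3, v3}
u0 ∈ B0, v0 ∈ B0 → same block

P ~ Q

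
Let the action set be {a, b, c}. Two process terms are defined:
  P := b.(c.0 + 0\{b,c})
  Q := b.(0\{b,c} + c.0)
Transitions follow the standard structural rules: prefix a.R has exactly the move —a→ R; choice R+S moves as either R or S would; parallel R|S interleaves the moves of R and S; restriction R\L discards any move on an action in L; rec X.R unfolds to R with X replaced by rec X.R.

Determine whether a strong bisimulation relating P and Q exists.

YES

P's transition system — 3 states:
  m0 = b.(c.0 + 0\{b,c}) :: =b=> m1
  m1 = c.0 + 0\{b,c} :: =c=> m2
  m2 = 0 :: ·
Q's transition system — 3 states:
  n0 = b.(0\{b,c} + c.0) :: =b=> n1
  n1 = 0\{b,c} + c.0 :: =c=> n2
  n2 = 0 :: ·
Coarsest stable partition (strong bisimilarity classes):
  B0 = {m0, n0}
  B1 = {m1, n1}
  B2 = {m2, n2}
m0 ∈ B0, n0 ∈ B0 → same block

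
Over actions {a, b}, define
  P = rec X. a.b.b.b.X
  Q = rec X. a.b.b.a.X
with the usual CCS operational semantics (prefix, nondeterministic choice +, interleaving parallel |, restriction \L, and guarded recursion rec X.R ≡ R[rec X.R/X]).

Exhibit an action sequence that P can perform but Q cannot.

abbb

P's transition system — 4 states:
  p0 = rec X. a.b.b.b.X | --a--▸ p1
  p1 = b.b.b.(rec X. a.b.b.b.X) | --b--▸ p2
  p2 = b.b.(rec X. a.b.b.b.X) | --b--▸ p3
  p3 = b.(rec X. a.b.b.b.X) | --b--▸ p0
Q's transition system — 4 states:
  q0 = rec X. a.b.b.a.X | --a--▸ q1
  q1 = b.b.a.(rec X. a.b.b.a.X) | --b--▸ q2
  q2 = b.a.(rec X. a.b.b.a.X) | --b--▸ q3
  q3 = a.(rec X. a.b.b.a.X) | --a--▸ q0
Trace ⟨abbb⟩ through P, begin at {p0}:
  [1] a ⇒ {p1}
  [2] b ⇒ {p2}
  [3] b ⇒ {p3}
  [4] b ⇒ {p0}
  ✓ P
Trace ⟨abbb⟩ through Q, begin at {q0}:
  [1] a ⇒ {q1}
  [2] b ⇒ {q2}
  [3] b ⇒ {q3}
  [4] b ⇒ no successor for Q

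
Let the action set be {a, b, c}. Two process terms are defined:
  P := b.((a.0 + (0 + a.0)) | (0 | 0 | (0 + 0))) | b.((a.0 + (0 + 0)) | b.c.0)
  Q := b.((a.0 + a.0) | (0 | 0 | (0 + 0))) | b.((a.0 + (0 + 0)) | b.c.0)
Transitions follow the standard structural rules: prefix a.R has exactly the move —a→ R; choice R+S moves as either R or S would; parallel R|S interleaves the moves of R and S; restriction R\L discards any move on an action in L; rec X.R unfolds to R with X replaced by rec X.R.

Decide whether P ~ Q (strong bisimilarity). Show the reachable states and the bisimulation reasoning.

YES

Reachable graph of P (21 states):
  u0 = b.((a.0 + (0 + a.0)) | (0 | 0 | (0 + 0))) | b.((a.0 + (0 + 0)) | b.c.0) :: --b--▸ u1, --b--▸ u2
  u1 = (a.0 + (0 + a.0)) | (0 | 0 | (0 + 0)) | b.((a.0 + (0 + 0)) | b.c.0) :: --a--▸ u3, --b--▸ u4
  u2 = b.((a.0 + (0 + a.0)) | (0 | 0 | (0 + 0))) | ((a.0 + (0 + 0)) | b.c.0) :: --a--▸ u5, --b--▸ u4, --b--▸ u6
  u3 = 0 | (0 | 0 | (0 + 0)) | b.((a.0 + (0 + 0)) | b.c.0) :: --b--▸ u7
  u4 = (a.0 + (0 + a.0)) | (0 | 0 | (0 + 0)) | ((a.0 + (0 + 0)) | b.c.0) :: --a--▸ u7, --a--▸ u8, --b--▸ u9
  u5 = b.((a.0 + (0 + a.0)) | (0 | 0 | (0 + 0))) | (0 | b.c.0) :: --b--▸ u10, --b--▸ u8
  u6 = b.((a.0 + (0 + a.0)) | (0 | 0 | (0 + 0))) | ((a.0 + (0 + 0)) | c.0) :: --a--▸ u10, --b--▸ u9, --c--▸ u11
  u7 = 0 | (0 | 0 | (0 + 0)) | ((a.0 + (0 + 0)) | b.c.0) :: --a--▸ u12, --b--▸ u13
  u8 = (a.0 + (0 + a.0)) | (0 | 0 | (0 + 0)) | (0 | b.c.0) :: --a--▸ u12, --b--▸ u14
  u9 = (a.0 + (0 + a.0)) | (0 | 0 | (0 + 0)) | ((a.0 + (0 + 0)) | c.0) :: --a--▸ u13, --a--▸ u14, --c--▸ u15
  u10 = b.((a.0 + (0 + a.0)) | (0 | 0 | (0 + 0))) | (0 | c.0) :: --b--▸ u14, --c--▸ u16
  u11 = b.((a.0 + (0 + a.0)) | (0 | 0 | (0 + 0))) | ((a.0 + (0 + 0)) | 0) :: --a--▸ u16, --b--▸ u15
  u12 = 0 | (0 | 0 | (0 + 0)) | (0 | b.c.0) :: --b--▸ u17
  u13 = 0 | (0 | 0 | (0 + 0)) | ((a.0 + (0 + 0)) | c.0) :: --a--▸ u17, --c--▸ u18
  u14 = (a.0 + (0 + a.0)) | (0 | 0 | (0 + 0)) | (0 | c.0) :: --a--▸ u17, --c--▸ u19
  u15 = (a.0 + (0 + a.0)) | (0 | 0 | (0 + 0)) | ((a.0 + (0 + 0)) | 0) :: --a--▸ u18, --a--▸ u19
  u16 = b.((a.0 + (0 + a.0)) | (0 | 0 | (0 + 0))) | (0 | 0) :: --b--▸ u19
  u17 = 0 | (0 | 0 | (0 + 0)) | (0 | c.0) :: --c--▸ u20
  u18 = 0 | (0 | 0 | (0 + 0)) | ((a.0 + (0 + 0)) | 0) :: --a--▸ u20
  u19 = (a.0 + (0 + a.0)) | (0 | 0 | (0 + 0)) | (0 | 0) :: --a--▸ u20
  u20 = 0 | (0 | 0 | (0 + 0)) | (0 | 0) :: deadlocked
Reachable graph of Q (21 states):
  v0 = b.((a.0 + a.0) | (0 | 0 | (0 + 0))) | b.((a.0 + (0 + 0)) | b.c.0) :: --b--▸ v1, --b--▸ v2
  v1 = (a.0 + a.0) | (0 | 0 | (0 + 0)) | b.((a.0 + (0 + 0)) | b.c.0) :: --a--▸ v3, --b--▸ v4
  v2 = b.((a.0 + a.0) | (0 | 0 | (0 + 0))) | ((a.0 + (0 + 0)) | b.c.0) :: --a--▸ v5, --b--▸ v4, --b--▸ v6
  v3 = 0 | (0 | 0 | (0 + 0)) | b.((a.0 + (0 + 0)) | b.c.0) :: --b--▸ v7
  v4 = (a.0 + a.0) | (0 | 0 | (0 + 0)) | ((a.0 + (0 + 0)) | b.c.0) :: --a--▸ v7, --a--▸ v8, --b--▸ v9
  v5 = b.((a.0 + a.0) | (0 | 0 | (0 + 0))) | (0 | b.c.0) :: --b--▸ v10, --b--▸ v8
  v6 = b.((a.0 + a.0) | (0 | 0 | (0 + 0))) | ((a.0 + (0 + 0)) | c.0) :: --a--▸ v10, --b--▸ v9, --c--▸ v11
  v7 = 0 | (0 | 0 | (0 + 0)) | ((a.0 + (0 + 0)) | b.c.0) :: --a--▸ v12, --b--▸ v13
  v8 = (a.0 + a.0) | (0 | 0 | (0 + 0)) | (0 | b.c.0) :: --a--▸ v12, --b--▸ v14
  v9 = (a.0 + a.0) | (0 | 0 | (0 + 0)) | ((a.0 + (0 + 0)) | c.0) :: --a--▸ v13, --a--▸ v14, --c--▸ v15
  v10 = b.((a.0 + a.0) | (0 | 0 | (0 + 0))) | (0 | c.0) :: --b--▸ v14, --c--▸ v16
  v11 = b.((a.0 + a.0) | (0 | 0 | (0 + 0))) | ((a.0 + (0 + 0)) | 0) :: --a--▸ v16, --b--▸ v15
  v12 = 0 | (0 | 0 | (0 + 0)) | (0 | b.c.0) :: --b--▸ v17
  v13 = 0 | (0 | 0 | (0 + 0)) | ((a.0 + (0 + 0)) | c.0) :: --a--▸ v17, --c--▸ v18
  v14 = (a.0 + a.0) | (0 | 0 | (0 + 0)) | (0 | c.0) :: --a--▸ v17, --c--▸ v19
  v15 = (a.0 + a.0) | (0 | 0 | (0 + 0)) | ((a.0 + (0 + 0)) | 0) :: --a--▸ v18, --a--▸ v19
  v16 = b.((a.0 + a.0) | (0 | 0 | (0 + 0))) | (0 | 0) :: --b--▸ v19
  v17 = 0 | (0 | 0 | (0 + 0)) | (0 | c.0) :: --c--▸ v20
  v18 = 0 | (0 | 0 | (0 + 0)) | ((a.0 + (0 + 0)) | 0) :: --a--▸ v20
  v19 = (a.0 + a.0) | (0 | 0 | (0 + 0)) | (0 | 0) :: --a--▸ v20
  v20 = 0 | (0 | 0 | (0 + 0)) | (0 | 0) :: deadlocked
Partition-refinement fixed point:
  B0 = {u0, v0}
  B1 = {u1, v1}
  B2 = {u3, v3}
  B3 = {u7, u8, v7, v8}
  B4 = {u12, v12}
  B5 = {u17, v17}
  B6 = {u20, v20}
  B7 = {u13, u14, v13, v14}
  B8 = {u18, u19, v18, v19}
  B9 = {u4, v4}
  B10 = {u9, v9}
  B11 = {u15, v15}
  B12 = {u2, v2}
  B13 = {u5, v5}
  B14 = {u10, v10}
  B15 = {u16, v16}
  B16 = {u6, v6}
  B17 = {u11, v11}
u0 ∈ B0, v0 ∈ B0 → same block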